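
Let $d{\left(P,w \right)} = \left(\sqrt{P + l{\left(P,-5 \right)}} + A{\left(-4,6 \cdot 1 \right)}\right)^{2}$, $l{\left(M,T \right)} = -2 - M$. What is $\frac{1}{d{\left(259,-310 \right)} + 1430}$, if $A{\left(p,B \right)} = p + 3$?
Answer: $\frac{i}{2 \sqrt{2} + 1429 i} \approx 0.00069979 + 1.3851 \cdot 10^{-6} i$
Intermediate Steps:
$A{\left(p,B \right)} = 3 + p$
$d{\left(P,w \right)} = \left(-1 + i \sqrt{2}\right)^{2}$ ($d{\left(P,w \right)} = \left(\sqrt{P - \left(2 + P\right)} + \left(3 - 4\right)\right)^{2} = \left(\sqrt{-2} - 1\right)^{2} = \left(i \sqrt{2} - 1\right)^{2} = \left(-1 + i \sqrt{2}\right)^{2}$)
$\frac{1}{d{\left(259,-310 \right)} + 1430} = \frac{1}{\left(-1 + i \sqrt{2}\right)^{2} + 1430} = \frac{1}{1430 + \left(-1 + i \sqrt{2}\right)^{2}}$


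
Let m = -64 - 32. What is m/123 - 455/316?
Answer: -28767/12956 ≈ -2.2204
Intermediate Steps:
m = -96
m/123 - 455/316 = -96/123 - 455/316 = -96*1/123 - 455*1/316 = -32/41 - 455/316 = -28767/12956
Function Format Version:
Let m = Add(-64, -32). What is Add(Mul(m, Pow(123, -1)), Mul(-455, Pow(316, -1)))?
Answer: Rational(-28767, 12956) ≈ -2.2204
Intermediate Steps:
m = -96
Add(Mul(m, Pow(123, -1)), Mul(-455, Pow(316, -1))) = Add(Mul(-96, Pow(123, -1)), Mul(-455, Pow(316, -1))) = Add(Mul(-96, Rational(1, 123)), Mul(-455, Rational(1, 316))) = Add(Rational(-32, 41), Rational(-455, 316)) = Rational(-28767, 12956)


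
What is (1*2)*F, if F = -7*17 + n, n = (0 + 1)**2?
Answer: -236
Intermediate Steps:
n = 1 (n = 1**2 = 1)
F = -118 (F = -7*17 + 1 = -119 + 1 = -118)
(1*2)*F = (1*2)*(-118) = 2*(-118) = -236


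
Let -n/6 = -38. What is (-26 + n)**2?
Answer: 40804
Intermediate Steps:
n = 228 (n = -6*(-38) = 228)
(-26 + n)**2 = (-26 + 228)**2 = 202**2 = 40804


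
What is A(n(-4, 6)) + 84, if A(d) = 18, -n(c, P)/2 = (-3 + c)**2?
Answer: 102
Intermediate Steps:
n(c, P) = -2*(-3 + c)**2
A(n(-4, 6)) + 84 = 18 + 84 = 102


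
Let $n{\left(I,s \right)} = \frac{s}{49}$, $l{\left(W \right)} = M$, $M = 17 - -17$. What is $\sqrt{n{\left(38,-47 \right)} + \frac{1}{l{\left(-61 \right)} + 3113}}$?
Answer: $\frac{2 i \sqrt{116328855}}{22029} \approx 0.97922 i$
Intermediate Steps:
$M = 34$ ($M = 17 + 17 = 34$)
$l{\left(W \right)} = 34$
$n{\left(I,s \right)} = \frac{s}{49}$ ($n{\left(I,s \right)} = s \frac{1}{49} = \frac{s}{49}$)
$\sqrt{n{\left(38,-47 \right)} + \frac{1}{l{\left(-61 \right)} + 3113}} = \sqrt{\frac{1}{49} \left(-47\right) + \frac{1}{34 + 3113}} = \sqrt{- \frac{47}{49} + \frac{1}{3147}} = \sqrt{- \frac{147860}{154203}} = \frac{2 i \sqrt{116328855}}{22029}$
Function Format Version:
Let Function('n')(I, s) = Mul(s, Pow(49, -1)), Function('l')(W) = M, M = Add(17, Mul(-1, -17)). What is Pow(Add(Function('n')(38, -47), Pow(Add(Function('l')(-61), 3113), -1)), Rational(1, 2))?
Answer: Mul(Rational(2, 22029), I, Pow(116328855, Rational(1, 2))) ≈ Mul(0.97922, I)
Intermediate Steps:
M = 34 (M = Add(17, 17) = 34)
Function('l')(W) = 34
Function('n')(I, s) = Mul(Rational(1, 49), s) (Function('n')(I, s) = Mul(s, Rational(1, 49)) = Mul(Rational(1, 49), s))
Pow(Add(Function('n')(38, -47), Pow(Add(Function('l')(-61), 3113), -1)), Rational(1, 2)) = Pow(Add(Mul(Rational(1, 49), -47), Pow(Add(34, 3113), -1)), Rational(1, 2)) = Pow(Add(Rational(-47, 49), Pow(3147, -1)), Rational(1, 2)) = Pow(Add(Rational(-47, 49), Rational(1, 3147)), Rational(1, 2)) = Pow(Rational(-147860, 154203), Rational(1, 2)) = Mul(Rational(2, 22029), I, Pow(116328855, Rational(1, 2)))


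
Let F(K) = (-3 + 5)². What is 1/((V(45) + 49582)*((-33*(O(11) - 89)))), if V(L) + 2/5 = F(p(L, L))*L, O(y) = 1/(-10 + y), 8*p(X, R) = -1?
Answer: 5/722538432 ≈ 6.9200e-9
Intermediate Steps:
p(X, R) = -⅛ (p(X, R) = (⅛)*(-1) = -⅛)
F(K) = 4 (F(K) = 2² = 4)
V(L) = -⅖ + 4*L
1/((V(45) + 49582)*((-33*(O(11) - 89)))) = 1/(((-⅖ + 4*45) + 49582)*((-33*(1/(-10 + 11) - 89)))) = 1/(((-⅖ + 180) + 49582)*((-33*(1/1 - 89)))) = 1/((898/5 + 49582)*((-33*(1 - 89)))) = 1/((248808/5)*((-33*(-88)))) = (5/248808)/2904 = (5/248808)*(1/2904) = 5/722538432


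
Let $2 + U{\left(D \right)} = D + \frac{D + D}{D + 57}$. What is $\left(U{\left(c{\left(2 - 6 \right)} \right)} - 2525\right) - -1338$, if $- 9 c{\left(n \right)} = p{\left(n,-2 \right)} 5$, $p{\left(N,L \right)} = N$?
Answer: $- \frac{5692613}{4797} \approx -1186.7$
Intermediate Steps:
$c{\left(n \right)} = - \frac{5 n}{9}$ ($c{\left(n \right)} = - \frac{n 5}{9} = - \frac{5 n}{9}$)
$U{\left(D \right)} = -2 + D + \frac{2 D}{57 + D}$ ($U{\left(D \right)} = -2 + \left(D + \frac{D + D}{D + 57}\right) = -2 + \left(D + \frac{2 D}{57 + D}\right) = -2 + D + \frac{2 D}{57 + D}$)
$\left(U{\left(c{\left(2 - 6 \right)} \right)} - 2525\right) - -1338 = \left(\frac{-114 + \left(- \frac{5 \left(2 - 6\right)}{9}\right)^{2} + 57 \left(- \frac{5 \left(2 - 6\right)}{9}\right)}{57 - \frac{5 \left(2 - 6\right)}{9}} - 2525\right) - -1338 = \left(\frac{-114 + \left(- \frac{5 \left(2 - 6\right)}{9}\right)^{2} + 57 \left(- \frac{5 \left(2 - 6\right)}{9}\right)}{57 - \frac{5 \left(2 - 6\right)}{9}} - 2525\right) + \left(-88 + 1426\right) = \left(\frac{-114 + \left(\left(- \frac{5}{9}\right) \left(-4\right)\right)^{2} + 57 \left(\left(- \frac{5}{9}\right) \left(-4\right)\right)}{57 - - \frac{20}{9}} - 2525\right) + 1338 = \left(\frac{-114 + \left(\frac{20}{9}\right)^{2} + 57 \cdot \frac{20}{9}}{57 + \frac{20}{9}} - 2525\right) + 1338 = \left(\frac{-114 + \frac{400}{81} + \frac{380}{3}}{\frac{533}{9}} - 2525\right) + 1338 = \left(\frac{9}{533} \cdot \frac{1426}{81} - 2525\right) + 1338 = \left(\frac{1426}{4797} - 2525\right) + 1338 = - \frac{12110999}{4797} + 1338 = - \frac{5692613}{4797}$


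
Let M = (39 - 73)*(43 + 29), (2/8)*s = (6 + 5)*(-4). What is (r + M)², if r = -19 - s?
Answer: 5248681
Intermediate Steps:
s = -176 (s = 4*((6 + 5)*(-4)) = 4*(11*(-4)) = 4*(-44) = -176)
M = -2448 (M = -34*72 = -2448)
r = 157 (r = -19 - 1*(-176) = -19 + 176 = 157)
(r + M)² = (157 - 2448)² = (-2291)² = 5248681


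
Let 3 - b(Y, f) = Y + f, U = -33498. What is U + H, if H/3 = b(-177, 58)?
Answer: -33132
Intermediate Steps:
b(Y, f) = 3 - Y - f (b(Y, f) = 3 - (Y + f) = 3 + (-Y - f) = 3 - Y - f)
H = 366 (H = 3*(3 - 1*(-177) - 1*58) = 3*(3 + 177 - 58) = 3*122 = 366)
U + H = -33498 + 366 = -33132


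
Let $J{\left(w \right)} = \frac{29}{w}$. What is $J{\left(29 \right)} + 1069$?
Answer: $1070$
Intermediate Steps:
$J{\left(29 \right)} + 1069 = \frac{29}{29} + 1069 = 29 \cdot \frac{1}{29} + 1069 = 1 + 1069 = 1070$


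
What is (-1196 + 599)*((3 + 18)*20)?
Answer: -250740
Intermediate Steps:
(-1196 + 599)*((3 + 18)*20) = -12537*20 = -597*420 = -250740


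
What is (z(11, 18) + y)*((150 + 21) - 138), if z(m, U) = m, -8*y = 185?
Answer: -3201/8 ≈ -400.13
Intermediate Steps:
y = -185/8 (y = -1/8*185 = -185/8 ≈ -23.125)
(z(11, 18) + y)*((150 + 21) - 138) = (11 - 185/8)*((150 + 21) - 138) = -97*(171 - 138)/8 = -97/8*33 = -3201/8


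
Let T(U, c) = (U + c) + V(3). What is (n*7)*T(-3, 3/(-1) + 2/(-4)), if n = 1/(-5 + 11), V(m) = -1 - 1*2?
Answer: -133/12 ≈ -11.083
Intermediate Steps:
V(m) = -3 (V(m) = -1 - 2 = -3)
T(U, c) = -3 + U + c (T(U, c) = (U + c) - 3 = -3 + U + c)
n = 1/6 ≈ 0.16667
(n*7)*T(-3, 3/(-1) + 2/(-4)) = ((1/6)*7)*(-3 - 3 + (3/(-1) + 2/(-4))) = 7*(-3 - 3 + (3*(-1) + 2*(-1/4)))/6 = 7*(-3 - 3 + (-3 - 1/2))/6 = 7*(-3 - 3 - 7/2)/6 = (7/6)*(-19/2) = -133/12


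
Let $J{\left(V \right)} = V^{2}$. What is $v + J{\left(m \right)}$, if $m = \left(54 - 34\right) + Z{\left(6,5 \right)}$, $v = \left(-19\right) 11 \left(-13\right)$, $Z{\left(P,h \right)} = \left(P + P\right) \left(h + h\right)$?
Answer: $22317$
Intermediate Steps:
$Z{\left(P,h \right)} = 4 P h$ ($Z{\left(P,h \right)} = 2 P 2 h = 4 P h$)
$v = 2717$ ($v = \left(-209\right) \left(-13\right) = 2717$)
$m = 140$ ($m = \left(54 - 34\right) + 4 \cdot 6 \cdot 5 = 20 + 120 = 140$)
$v + J{\left(m \right)} = 2717 + 140^{2} = 2717 + 19600 = 22317$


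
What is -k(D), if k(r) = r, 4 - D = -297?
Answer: -301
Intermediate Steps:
D = 301 (D = 4 - 1*(-297) = 4 + 297 = 301)
-k(D) = -1*301 = -301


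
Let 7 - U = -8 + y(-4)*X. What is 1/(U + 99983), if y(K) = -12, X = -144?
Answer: 1/98270 ≈ 1.0176e-5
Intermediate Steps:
U = -1713 (U = 7 - (-8 - 12*(-144)) = 7 - (-8 + 1728) = 7 - 1*1720 = 7 - 1720 = -1713)
1/(U + 99983) = 1/(-1713 + 99983) = 1/98270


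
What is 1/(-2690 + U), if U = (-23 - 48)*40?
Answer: -1/5530 ≈ -0.00018083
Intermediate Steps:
U = -2840 (U = -71*40 = -2840)
1/(-2690 + U) = 1/(-2690 - 2840) = 1/(-5530) = -1/5530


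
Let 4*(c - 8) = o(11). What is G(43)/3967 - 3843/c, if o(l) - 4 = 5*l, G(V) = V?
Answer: -8710973/51571 ≈ -168.91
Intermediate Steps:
o(l) = 4 + 5*l
c = 91/4 (c = 8 + (4 + 5*11)/4 = 8 + (4 + 55)/4 = 8 + (1/4)*59 = 8 + 59/4 = 91/4 ≈ 22.750)
G(43)/3967 - 3843/c = 43/3967 - 3843/91/4 = 43*(1/3967) - 3843*4/91 = 43/3967 - 2196/13 = -8710973/51571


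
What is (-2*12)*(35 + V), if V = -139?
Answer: 2496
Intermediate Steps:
(-2*12)*(35 + V) = (-2*12)*(35 - 139) = -24*(-104) = 2496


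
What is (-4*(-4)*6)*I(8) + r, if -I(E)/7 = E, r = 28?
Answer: -5348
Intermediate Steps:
I(E) = -7*E
(-4*(-4)*6)*I(8) + r = (-4*(-4)*6)*(-7*8) + 28 = (16*6)*(-56) + 28 = 96*(-56) + 28 = -5376 + 28 = -5348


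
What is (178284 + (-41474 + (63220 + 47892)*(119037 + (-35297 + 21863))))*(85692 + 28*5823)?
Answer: 2918642690254656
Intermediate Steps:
(178284 + (-41474 + (63220 + 47892)*(119037 + (-35297 + 21863))))*(85692 + 28*5823) = (178284 + (-41474 + 111112*(119037 - 13434)))*(85692 + 163044) = (178284 + (-41474 + 111112*105603))*248736 = (178284 + (-41474 + 11733760536))*248736 = (178284 + 11733719062)*248736 = 11733897346*248736 = 2918642690254656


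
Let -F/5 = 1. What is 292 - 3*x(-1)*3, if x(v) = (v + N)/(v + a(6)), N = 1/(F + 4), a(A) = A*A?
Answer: 10238/35 ≈ 292.51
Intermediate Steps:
F = -5 (F = -5*1 = -5)
a(A) = A²
N = -1 (N = 1/(-5 + 4) = 1/(-1) = -1)
x(v) = (-1 + v)/(36 + v) (x(v) = (v - 1)/(v + 6²) = (-1 + v)/(v + 36) = (-1 + v)/(36 + v))
292 - 3*x(-1)*3 = 292 - 3*((-1 - 1)/(36 - 1))*3 = 292 - 3*(-2/35)*3 = 292 - (-6)*3/35 = 292 - 1*(-18/35) = 292 + 18/35 = 10238/35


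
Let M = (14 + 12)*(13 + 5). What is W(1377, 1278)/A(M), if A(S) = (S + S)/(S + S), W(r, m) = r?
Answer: 1377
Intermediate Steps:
M = 468 (M = 26*18 = 468)
A(S) = 1 (A(S) = (2*S)/((2*S)) = (2*S)*(1/(2*S)) = 1)
W(1377, 1278)/A(M) = 1377/1 = 1377*1 = 1377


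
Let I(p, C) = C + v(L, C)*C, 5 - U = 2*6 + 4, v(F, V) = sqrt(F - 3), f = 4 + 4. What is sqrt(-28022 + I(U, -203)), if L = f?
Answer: sqrt(-28225 - 203*sqrt(5)) ≈ 169.35*I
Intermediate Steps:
f = 8
L = 8
v(F, V) = sqrt(-3 + F)
U = -11 (U = 5 - (2*6 + 4) = 5 - (12 + 4) = 5 - 1*16 = 5 - 16 = -11)
I(p, C) = C + C*sqrt(5) (I(p, C) = C + sqrt(-3 + 8)*C = C + sqrt(5)*C = C + C*sqrt(5))
sqrt(-28022 + I(U, -203)) = sqrt(-28022 - 203*(1 + sqrt(5))) = sqrt(-28022 + (-203 - 203*sqrt(5))) = sqrt(-28225 - 203*sqrt(5))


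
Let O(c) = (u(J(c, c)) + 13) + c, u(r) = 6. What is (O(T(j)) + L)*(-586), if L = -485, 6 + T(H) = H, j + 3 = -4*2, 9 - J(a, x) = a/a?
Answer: 283038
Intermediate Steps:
J(a, x) = 8 (J(a, x) = 9 - a/a = 9 - 1*1 = 9 - 1 = 8)
j = -11 (j = -3 - 4*2 = -3 - 8 = -11)
T(H) = -6 + H
O(c) = 19 + c (O(c) = (6 + 13) + c = 19 + c)
(O(T(j)) + L)*(-586) = ((19 + (-6 - 11)) - 485)*(-586) = ((19 - 17) - 485)*(-586) = (2 - 485)*(-586) = -483*(-586) = 283038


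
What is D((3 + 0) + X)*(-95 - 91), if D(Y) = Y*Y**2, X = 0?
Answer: -5022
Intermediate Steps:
D(Y) = Y**3
D((3 + 0) + X)*(-95 - 91) = ((3 + 0) + 0)**3*(-95 - 91) = (3 + 0)**3*(-186) = 3**3*(-186) = 27*(-186) = -5022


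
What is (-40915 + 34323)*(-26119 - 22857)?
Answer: 322849792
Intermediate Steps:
(-40915 + 34323)*(-26119 - 22857) = -6592*(-48976) = 322849792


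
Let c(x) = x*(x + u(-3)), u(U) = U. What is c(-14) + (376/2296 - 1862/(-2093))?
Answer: 20513889/85813 ≈ 239.05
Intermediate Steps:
c(x) = x*(-3 + x) (c(x) = x*(x - 3) = x*(-3 + x))
c(-14) + (376/2296 - 1862/(-2093)) = -14*(-3 - 14) + (376/2296 - 1862/(-2093)) = -14*(-17) + (376*(1/2296) - 1862*(-1/2093)) = 238 + (47/287 + 266/299) = 238 + 90395/85813 = 20513889/85813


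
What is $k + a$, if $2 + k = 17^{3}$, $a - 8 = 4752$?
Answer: $9671$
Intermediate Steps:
$a = 4760$ ($a = 8 + 4752 = 4760$)
$k = 4911$ ($k = -2 + 17^{3} = -2 + 4913 = 4911$)
$k + a = 4911 + 4760 = 9671$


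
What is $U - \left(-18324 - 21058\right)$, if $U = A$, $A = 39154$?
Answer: $78536$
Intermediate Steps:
$U = 39154$
$U - \left(-18324 - 21058\right) = 39154 - \left(-18324 - 21058\right) = 39154 - -39382 = 39154 + 39382 = 78536$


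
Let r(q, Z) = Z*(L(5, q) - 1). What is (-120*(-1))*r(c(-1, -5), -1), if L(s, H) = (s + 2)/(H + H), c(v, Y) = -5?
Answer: 204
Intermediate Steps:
L(s, H) = (2 + s)/(2*H) (L(s, H) = (2 + s)/((2*H)) = (2 + s)*(1/(2*H)) = (2 + s)/(2*H))
r(q, Z) = Z*(-1 + 7/(2*q)) (r(q, Z) = Z*((2 + 5)/(2*q) - 1) = Z*((½)*7/q - 1) = Z*(7/(2*q) - 1) = Z*(-1 + 7/(2*q)))
(-120*(-1))*r(c(-1, -5), -1) = (-120*(-1))*(-1*(-1) + (7/2)*(-1)/(-5)) = 120*(1 + (7/2)*(-1)*(-⅕)) = 120*(1 + 7/10) = 120*(17/10) = 204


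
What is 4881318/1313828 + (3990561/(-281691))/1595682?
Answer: 91420615177090492/24606315550160289 ≈ 3.7153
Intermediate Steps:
4881318/1313828 + (3990561/(-281691))/1595682 = 4881318*(1/1313828) + (3990561*(-1/281691))*(1/1595682) = 2440659/656914 - 1330187/93897*1/1595682 = 2440659/656914 - 1330187/149829752754 = 91420615177090492/24606315550160289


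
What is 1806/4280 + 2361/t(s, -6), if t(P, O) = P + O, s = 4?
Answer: -2525367/2140 ≈ -1180.1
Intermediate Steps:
t(P, O) = O + P
1806/4280 + 2361/t(s, -6) = 1806/4280 + 2361/(-6 + 4) = 1806*(1/4280) + 2361/(-2) = 903/2140 + 2361*(-½) = 903/2140 - 2361/2 = -2525367/2140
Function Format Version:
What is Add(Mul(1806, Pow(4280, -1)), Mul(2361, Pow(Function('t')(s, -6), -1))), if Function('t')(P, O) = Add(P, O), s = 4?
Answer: Rational(-2525367, 2140) ≈ -1180.1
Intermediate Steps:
Function('t')(P, O) = Add(O, P)
Add(Mul(1806, Pow(4280, -1)), Mul(2361, Pow(Function('t')(s, -6), -1))) = Add(Mul(1806, Pow(4280, -1)), Mul(2361, Pow(Add(-6, 4), -1))) = Add(Mul(1806, Rational(1, 4280)), Mul(2361, Pow(-2, -1))) = Add(Rational(903, 2140), Mul(2361, Rational(-1, 2))) = Add(Rational(903, 2140), Rational(-2361, 2)) = Rational(-2525367, 2140)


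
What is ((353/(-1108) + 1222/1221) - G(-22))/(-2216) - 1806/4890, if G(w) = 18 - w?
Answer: -859033319933/2443333722720 ≈ -0.35158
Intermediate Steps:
((353/(-1108) + 1222/1221) - G(-22))/(-2216) - 1806/4890 = ((353/(-1108) + 1222/1221) - (18 - 1*(-22)))/(-2216) - 1806/4890 = ((353*(-1/1108) + 1222*(1/1221)) - (18 + 22))*(-1/2216) - 1806*1/4890 = ((-353/1108 + 1222/1221) - 1*40)*(-1/2216) - 301/815 = (922963/1352868 - 40)*(-1/2216) - 301/815 = -53191757/1352868*(-1/2216) - 301/815 = 53191757/2997955488 - 301/815 = -859033319933/2443333722720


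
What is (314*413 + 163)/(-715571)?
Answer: -129845/715571 ≈ -0.18146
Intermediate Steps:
(314*413 + 163)/(-715571) = (129682 + 163)*(-1/715571) = 129845*(-1/715571) = -129845/715571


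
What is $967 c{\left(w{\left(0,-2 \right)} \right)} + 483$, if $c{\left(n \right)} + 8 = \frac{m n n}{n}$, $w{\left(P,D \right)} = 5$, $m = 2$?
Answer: $2417$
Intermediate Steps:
$c{\left(n \right)} = -8 + 2 n$ ($c{\left(n \right)} = -8 + \frac{2 n n}{n} = -8 + \frac{2 n^{2}}{n} = -8 + 2 n$)
$967 c{\left(w{\left(0,-2 \right)} \right)} + 483 = 967 \left(-8 + 2 \cdot 5\right) + 483 = 967 \left(-8 + 10\right) + 483 = 967 \cdot 2 + 483 = 1934 + 483 = 2417$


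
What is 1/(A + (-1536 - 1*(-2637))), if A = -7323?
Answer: -1/6222 ≈ -0.00016072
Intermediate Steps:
1/(A + (-1536 - 1*(-2637))) = 1/(-7323 + (-1536 - 1*(-2637))) = 1/(-7323 + (-1536 + 2637)) = 1/(-7323 + 1101) = 1/(-6222) = -1/6222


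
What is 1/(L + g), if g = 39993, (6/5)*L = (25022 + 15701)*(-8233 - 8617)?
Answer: -3/1715336396 ≈ -1.7489e-9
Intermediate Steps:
L = -1715456375/3 (L = 5*((25022 + 15701)*(-8233 - 8617))/6 = 5*(40723*(-16850))/6 = (5/6)*(-686182550) = -1715456375/3 ≈ -5.7182e+8)
1/(L + g) = 1/(-1715456375/3 + 39993) = 1/(-1715336396/3) = -3/1715336396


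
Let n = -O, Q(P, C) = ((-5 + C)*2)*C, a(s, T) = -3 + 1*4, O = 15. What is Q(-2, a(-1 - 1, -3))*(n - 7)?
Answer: 176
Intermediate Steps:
a(s, T) = 1 (a(s, T) = -3 + 4 = 1)
Q(P, C) = C*(-10 + 2*C) (Q(P, C) = (-10 + 2*C)*C = C*(-10 + 2*C))
n = -15 (n = -1*15 = -15)
Q(-2, a(-1 - 1, -3))*(n - 7) = (2*1*(-5 + 1))*(-15 - 7) = (2*1*(-4))*(-22) = -8*(-22) = 176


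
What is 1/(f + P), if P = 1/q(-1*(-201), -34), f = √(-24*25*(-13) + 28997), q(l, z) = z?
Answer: 34/42537331 + 1156*√36797/42537331 ≈ 0.0052139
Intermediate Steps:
f = √36797 (f = √(-600*(-13) + 28997) = √(7800 + 28997) = √36797 ≈ 191.83)
P = -1/34 (P = 1/(-34) = -1/34 ≈ -0.029412)
1/(f + P) = 1/(√36797 - 1/34) = 1/(-1/34 + √36797)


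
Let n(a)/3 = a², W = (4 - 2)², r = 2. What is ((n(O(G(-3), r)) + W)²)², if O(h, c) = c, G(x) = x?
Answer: 65536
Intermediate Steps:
W = 4 (W = 2² = 4)
n(a) = 3*a²
((n(O(G(-3), r)) + W)²)² = ((3*2² + 4)²)² = ((3*4 + 4)²)² = ((12 + 4)²)² = (16²)² = 256² = 65536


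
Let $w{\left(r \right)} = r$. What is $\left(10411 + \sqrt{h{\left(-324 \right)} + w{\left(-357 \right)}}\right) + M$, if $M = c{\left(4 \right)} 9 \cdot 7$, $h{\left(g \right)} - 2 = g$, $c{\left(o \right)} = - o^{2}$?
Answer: $9403 + i \sqrt{679} \approx 9403.0 + 26.058 i$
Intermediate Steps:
$h{\left(g \right)} = 2 + g$
$M = -1008$ ($M = - 4^{2} \cdot 9 \cdot 7 = \left(-1\right) 16 \cdot 9 \cdot 7 = \left(-16\right) 9 \cdot 7 = \left(-144\right) 7 = -1008$)
$\left(10411 + \sqrt{h{\left(-324 \right)} + w{\left(-357 \right)}}\right) + M = \left(10411 + \sqrt{\left(2 - 324\right) - 357}\right) - 1008 = \left(10411 + \sqrt{-322 - 357}\right) - 1008 = \left(10411 + \sqrt{-679}\right) - 1008 = \left(10411 + i \sqrt{679}\right) - 1008 = 9403 + i \sqrt{679}$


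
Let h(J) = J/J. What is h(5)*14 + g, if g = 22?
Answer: 36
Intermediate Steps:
h(J) = 1
h(5)*14 + g = 1*14 + 22 = 14 + 22 = 36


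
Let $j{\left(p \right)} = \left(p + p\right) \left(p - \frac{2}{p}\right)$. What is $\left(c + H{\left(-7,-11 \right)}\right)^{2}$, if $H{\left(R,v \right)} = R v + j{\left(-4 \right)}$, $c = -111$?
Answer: $36$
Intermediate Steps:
$j{\left(p \right)} = 2 p \left(p - \frac{2}{p}\right)$
$H{\left(R,v \right)} = 28 + R v$ ($H{\left(R,v \right)} = R v - \left(4 - 2 \left(-4\right)^{2}\right) = R v + \left(-4 + 2 \cdot 16\right) = R v + \left(-4 + 32\right) = R v + 28 = 28 + R v$)
$\left(c + H{\left(-7,-11 \right)}\right)^{2} = \left(-111 + \left(28 - -77\right)\right)^{2} = \left(-111 + \left(28 + 77\right)\right)^{2} = \left(-111 + 105\right)^{2} = \left(-6\right)^{2} = 36$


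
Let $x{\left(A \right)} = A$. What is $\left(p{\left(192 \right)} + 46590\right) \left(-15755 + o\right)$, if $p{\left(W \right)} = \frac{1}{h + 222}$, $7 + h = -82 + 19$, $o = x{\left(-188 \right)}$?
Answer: $- \frac{112903240183}{152} \approx -7.4278 \cdot 10^{8}$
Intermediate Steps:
$o = -188$
$h = -70$ ($h = -7 + \left(-82 + 19\right) = -7 - 63 = -70$)
$p{\left(W \right)} = \frac{1}{152}$ ($p{\left(W \right)} = \frac{1}{-70 + 222} = \frac{1}{152}$)
$\left(p{\left(192 \right)} + 46590\right) \left(-15755 + o\right) = \left(\frac{1}{152} + 46590\right) \left(-15755 - 188\right) = \frac{7081681}{152} \left(-15943\right) = - \frac{112903240183}{152}$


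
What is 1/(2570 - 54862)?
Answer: -1/52292 ≈ -1.9123e-5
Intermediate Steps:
1/(2570 - 54862) = 1/(-52292) = -1/52292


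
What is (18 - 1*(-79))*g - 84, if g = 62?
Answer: 5930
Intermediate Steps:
(18 - 1*(-79))*g - 84 = (18 - 1*(-79))*62 - 84 = (18 + 79)*62 - 84 = 97*62 - 84 = 6014 - 84 = 5930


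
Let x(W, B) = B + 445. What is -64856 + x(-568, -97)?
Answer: -64508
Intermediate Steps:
x(W, B) = 445 + B
-64856 + x(-568, -97) = -64856 + (445 - 97) = -64856 + 348 = -64508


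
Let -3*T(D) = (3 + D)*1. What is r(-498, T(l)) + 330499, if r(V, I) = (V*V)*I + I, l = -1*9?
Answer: 826509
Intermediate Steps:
l = -9
T(D) = -1 - D/3 (T(D) = -(3 + D)/3 = -1 - D/3)
r(V, I) = I + I*V² (r(V, I) = V²*I + I = I*V² + I = I + I*V²)
r(-498, T(l)) + 330499 = (-1 - ⅓*(-9))*(1 + (-498)²) + 330499 = (-1 + 3)*(1 + 248004) + 330499 = 2*248005 + 330499 = 496010 + 330499 = 826509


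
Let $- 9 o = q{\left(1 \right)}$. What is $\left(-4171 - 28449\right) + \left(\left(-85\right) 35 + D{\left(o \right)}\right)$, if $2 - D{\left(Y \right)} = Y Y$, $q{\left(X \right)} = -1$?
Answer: $- \frac{2883034}{81} \approx -35593.0$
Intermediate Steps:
$o = \frac{1}{9}$ ($o = \left(- \frac{1}{9}\right) \left(-1\right) = \frac{1}{9} \approx 0.11111$)
$D{\left(Y \right)} = 2 - Y^{2}$ ($D{\left(Y \right)} = 2 - Y Y = 2 - Y^{2}$)
$\left(-4171 - 28449\right) + \left(\left(-85\right) 35 + D{\left(o \right)}\right) = \left(-4171 - 28449\right) + \left(\left(-85\right) 35 + \left(2 - \left(\frac{1}{9}\right)^{2}\right)\right) = -32620 + \left(-2975 + \left(2 - \frac{1}{81}\right)\right) = -32620 + \left(-2975 + \frac{161}{81}\right) = -32620 - \frac{240814}{81} = - \frac{2883034}{81}$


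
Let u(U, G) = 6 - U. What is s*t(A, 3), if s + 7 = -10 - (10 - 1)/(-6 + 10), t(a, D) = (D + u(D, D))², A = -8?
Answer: -693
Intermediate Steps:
t(a, D) = 36 (t(a, D) = (D + (6 - D))² = 6² = 36)
s = -77/4 (s = -7 + (-10 - (10 - 1)/(-6 + 10)) = -7 + (-10 - 9/4) = -7 - 49/4 = -77/4 ≈ -19.250)
s*t(A, 3) = -77/4*36 = -693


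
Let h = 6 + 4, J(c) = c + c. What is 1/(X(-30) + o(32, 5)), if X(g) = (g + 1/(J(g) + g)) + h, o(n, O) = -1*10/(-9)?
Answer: -10/189 ≈ -0.052910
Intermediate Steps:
o(n, O) = 10/9 (o(n, O) = -10*(-⅑) = 10/9)
J(c) = 2*c
h = 10
X(g) = 10 + g + 1/(3*g) (X(g) = (g + 1/(2*g + g)) + 10 = (g + 1/(3*g)) + 10 = 10 + g + 1/(3*g))
1/(X(-30) + o(32, 5)) = 1/((10 - 30 + (⅓)/(-30)) + 10/9) = 1/((10 - 30 + (⅓)*(-1/30)) + 10/9) = 1/((10 - 30 - 1/90) + 10/9) = 1/(-1801/90 + 10/9) = 1/(-189/10) = -10/189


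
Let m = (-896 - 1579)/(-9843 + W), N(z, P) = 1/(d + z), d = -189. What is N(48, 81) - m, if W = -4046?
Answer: -362864/1958349 ≈ -0.18529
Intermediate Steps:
N(z, P) = 1/(-189 + z)
m = 2475/13889 (m = (-896 - 1579)/(-9843 - 4046) = -2475/(-13889) = -2475*(-1/13889) = 2475/13889 ≈ 0.17820)
N(48, 81) - m = 1/(-189 + 48) - 1*2475/13889 = 1/(-141) - 2475/13889 = -1/141 - 2475/13889 = -362864/1958349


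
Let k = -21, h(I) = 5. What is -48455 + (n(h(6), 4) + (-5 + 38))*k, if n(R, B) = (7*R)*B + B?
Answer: -52172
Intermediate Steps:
n(R, B) = B + 7*B*R (n(R, B) = 7*B*R + B = B + 7*B*R)
-48455 + (n(h(6), 4) + (-5 + 38))*k = -48455 + (4*(1 + 7*5) + (-5 + 38))*(-21) = -48455 + (4*(1 + 35) + 33)*(-21) = -48455 + (4*36 + 33)*(-21) = -48455 + (144 + 33)*(-21) = -48455 + 177*(-21) = -48455 - 3717 = -52172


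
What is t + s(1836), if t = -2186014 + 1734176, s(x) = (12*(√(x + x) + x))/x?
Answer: -451826 + 2*√102/51 ≈ -4.5183e+5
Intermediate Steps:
s(x) = (12*x + 12*√2*√x)/x (s(x) = (12*(√(2*x) + x))/x = (12*(√2*√x + x))/x = (12*(x + √2*√x))/x = (12*x + 12*√2*√x)/x)
t = -451838
t + s(1836) = -451838 + (12 + 12*√2/√1836) = -451838 + (12 + 12*√2*(√51/306)) = -451838 + (12 + 2*√102/51) = -451826 + 2*√102/51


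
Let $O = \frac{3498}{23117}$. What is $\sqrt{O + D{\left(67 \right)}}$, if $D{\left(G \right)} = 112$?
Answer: $\frac{\sqrt{59933180434}}{23117} \approx 10.59$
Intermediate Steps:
$O = \frac{3498}{23117}$ ($O = 3498 \cdot \frac{1}{23117} = \frac{3498}{23117} \approx 0.15132$)
$\sqrt{O + D{\left(67 \right)}} = \sqrt{\frac{3498}{23117} + 112} = \sqrt{\frac{2592602}{23117}} = \frac{\sqrt{59933180434}}{23117}$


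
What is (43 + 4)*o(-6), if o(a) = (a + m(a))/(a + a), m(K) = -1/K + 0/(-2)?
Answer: 1645/72 ≈ 22.847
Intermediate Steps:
m(K) = -1/K (m(K) = -1/K + 0*(-½) = -1/K + 0 = -1/K)
o(a) = (a - 1/a)/(2*a) (o(a) = (a - 1/a)/(a + a) = (a - 1/a)/((2*a)) = (a - 1/a)*(1/(2*a)) = (a - 1/a)/(2*a))
(43 + 4)*o(-6) = (43 + 4)*((½)*(-1 + (-6)²)/(-6)²) = 47*((½)*(1/36)*(-1 + 36)) = 47*((½)*(1/36)*35) = 47*(35/72) = 1645/72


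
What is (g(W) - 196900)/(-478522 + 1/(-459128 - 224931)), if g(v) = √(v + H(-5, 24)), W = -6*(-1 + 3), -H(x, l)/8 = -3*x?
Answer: 134691217100/327337280799 - 1368118*I*√33/327337280799 ≈ 0.41148 - 2.401e-5*I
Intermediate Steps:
H(x, l) = 24*x (H(x, l) = -(-24)*x = 24*x)
W = -12 (W = -6*2 = -12)
g(v) = √(-120 + v) (g(v) = √(v + 24*(-5)) = √(v - 120) = √(-120 + v))
(g(W) - 196900)/(-478522 + 1/(-459128 - 224931)) = (√(-120 - 12) - 196900)/(-478522 + 1/(-459128 - 224931)) = (√(-132) - 196900)/(-478522 + 1/(-684059)) = (2*I*√33 - 196900)/(-478522 - 1/684059) = (-196900 + 2*I*√33)/(-327337280799/684059) = (-196900 + 2*I*√33)*(-684059/327337280799) = 134691217100/327337280799 - 1368118*I*√33/327337280799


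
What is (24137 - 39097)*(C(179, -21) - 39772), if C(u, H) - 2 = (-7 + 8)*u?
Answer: 592281360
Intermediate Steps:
C(u, H) = 2 + u (C(u, H) = 2 + (-7 + 8)*u = 2 + 1*u = 2 + u)
(24137 - 39097)*(C(179, -21) - 39772) = (24137 - 39097)*((2 + 179) - 39772) = -14960*(181 - 39772) = -14960*(-39591) = 592281360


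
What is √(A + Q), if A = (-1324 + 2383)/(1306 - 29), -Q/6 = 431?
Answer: 3*I*√468412539/1277 ≈ 50.845*I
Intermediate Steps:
Q = -2586 (Q = -6*431 = -2586)
A = 1059/1277 ≈ 0.82929
√(A + Q) = √(1059/1277 - 2586) = √(-3301263/1277) = 3*I*√468412539/1277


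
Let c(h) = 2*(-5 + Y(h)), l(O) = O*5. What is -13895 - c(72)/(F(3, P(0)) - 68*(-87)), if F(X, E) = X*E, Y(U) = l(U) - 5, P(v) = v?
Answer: -20550880/1479 ≈ -13895.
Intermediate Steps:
l(O) = 5*O
Y(U) = -5 + 5*U (Y(U) = 5*U - 5 = -5 + 5*U)
F(X, E) = E*X
c(h) = -20 + 10*h (c(h) = 2*(-5 + (-5 + 5*h)) = 2*(-10 + 5*h) = -20 + 10*h)
-13895 - c(72)/(F(3, P(0)) - 68*(-87)) = -13895 - (-20 + 10*72)/(0*3 - 68*(-87)) = -13895 - (-20 + 720)/(0 + 5916) = -13895 - 700/5916 = -13895 - 1*175/1479 = -13895 - 175/1479 = -20550880/1479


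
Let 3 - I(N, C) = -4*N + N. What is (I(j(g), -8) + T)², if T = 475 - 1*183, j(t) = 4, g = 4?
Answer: 94249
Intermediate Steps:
I(N, C) = 3 + 3*N (I(N, C) = 3 - (-4*N + N) = 3 - (-3)*N = 3 + 3*N)
T = 292 (T = 475 - 183 = 292)
(I(j(g), -8) + T)² = ((3 + 3*4) + 292)² = ((3 + 12) + 292)² = (15 + 292)² = 307² = 94249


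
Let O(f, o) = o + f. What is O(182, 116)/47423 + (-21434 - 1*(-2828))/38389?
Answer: -870912416/1820521547 ≈ -0.47839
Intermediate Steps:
O(f, o) = f + o
O(182, 116)/47423 + (-21434 - 1*(-2828))/38389 = (182 + 116)/47423 + (-21434 - 1*(-2828))/38389 = 298*(1/47423) + (-21434 + 2828)*(1/38389) = 298/47423 - 18606*1/38389 = 298/47423 - 18606/38389 = -870912416/1820521547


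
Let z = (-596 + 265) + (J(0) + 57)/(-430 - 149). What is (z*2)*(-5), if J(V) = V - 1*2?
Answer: 1917040/579 ≈ 3310.9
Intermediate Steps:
J(V) = -2 + V (J(V) = V - 2 = -2 + V)
z = -191704/579 (z = (-596 + 265) + ((-2 + 0) + 57)/(-430 - 149) = -331 + (-2 + 57)/(-579) = -331 + 55*(-1/579) = -331 - 55/579 = -191704/579 ≈ -331.09)
(z*2)*(-5) = -191704/579*2*(-5) = -383408/579*(-5) = 1917040/579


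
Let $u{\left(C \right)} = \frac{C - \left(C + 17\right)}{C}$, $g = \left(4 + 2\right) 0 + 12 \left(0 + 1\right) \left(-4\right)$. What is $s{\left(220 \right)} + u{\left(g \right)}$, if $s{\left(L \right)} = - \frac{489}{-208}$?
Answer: $\frac{211}{78} \approx 2.7051$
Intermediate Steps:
$s{\left(L \right)} = \frac{489}{208}$ ($s{\left(L \right)} = \left(-489\right) \left(- \frac{1}{208}\right) = \frac{489}{208}$)
$g = -48$ ($g = 6 \cdot 0 + 12 \cdot 1 \left(-4\right) = 0 + 12 \left(-4\right) = 0 - 48 = -48$)
$u{\left(C \right)} = - \frac{17}{C}$ ($u{\left(C \right)} = \frac{C - \left(17 + C\right)}{C} = - \frac{17}{C}$)
$s{\left(220 \right)} + u{\left(g \right)} = \frac{489}{208} - \frac{17}{-48} = \frac{489}{208} - - \frac{17}{48} = \frac{489}{208} + \frac{17}{48} = \frac{211}{78}$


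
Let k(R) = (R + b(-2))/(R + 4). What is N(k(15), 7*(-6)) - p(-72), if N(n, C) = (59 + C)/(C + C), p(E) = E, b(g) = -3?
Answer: 6031/84 ≈ 71.798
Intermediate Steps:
k(R) = (-3 + R)/(4 + R) (k(R) = (R - 3)/(R + 4) = (-3 + R)/(4 + R))
N(n, C) = (59 + C)/(2*C) (N(n, C) = (59 + C)/((2*C)) = (59 + C)*(1/(2*C)) = (59 + C)/(2*C))
N(k(15), 7*(-6)) - p(-72) = (59 + 7*(-6))/(2*((7*(-6)))) - 1*(-72) = (½)*(59 - 42)/(-42) + 72 = (½)*(-1/42)*17 + 72 = -17/84 + 72 = 6031/84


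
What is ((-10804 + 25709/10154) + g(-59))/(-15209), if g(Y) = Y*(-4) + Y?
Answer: 107880849/154432186 ≈ 0.69856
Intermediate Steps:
g(Y) = -3*Y (g(Y) = -4*Y + Y = -3*Y)
((-10804 + 25709/10154) + g(-59))/(-15209) = ((-10804 + 25709/10154) - 3*(-59))/(-15209) = ((-10804 + 25709*(1/10154)) + 177)*(-1/15209) = ((-10804 + 25709/10154) + 177)*(-1/15209) = (-109678107/10154 + 177)*(-1/15209) = -107880849/10154*(-1/15209) = 107880849/154432186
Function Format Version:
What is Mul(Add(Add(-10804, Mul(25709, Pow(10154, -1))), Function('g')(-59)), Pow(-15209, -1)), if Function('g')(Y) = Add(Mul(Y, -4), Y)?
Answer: Rational(107880849, 154432186) ≈ 0.69856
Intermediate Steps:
Function('g')(Y) = Mul(-3, Y) (Function('g')(Y) = Add(Mul(-4, Y), Y) = Mul(-3, Y))
Mul(Add(Add(-10804, Mul(25709, Pow(10154, -1))), Function('g')(-59)), Pow(-15209, -1)) = Mul(Add(Add(-10804, Mul(25709, Pow(10154, -1))), Mul(-3, -59)), Pow(-15209, -1)) = Mul(Add(Add(-10804, Mul(25709, Rational(1, 10154))), 177), Rational(-1, 15209)) = Mul(Add(Add(-10804, Rational(25709, 10154)), 177), Rational(-1, 15209)) = Mul(Add(Rational(-109678107, 10154), 177), Rational(-1, 15209)) = Mul(Rational(-107880849, 10154), Rational(-1, 15209)) = Rational(107880849, 154432186)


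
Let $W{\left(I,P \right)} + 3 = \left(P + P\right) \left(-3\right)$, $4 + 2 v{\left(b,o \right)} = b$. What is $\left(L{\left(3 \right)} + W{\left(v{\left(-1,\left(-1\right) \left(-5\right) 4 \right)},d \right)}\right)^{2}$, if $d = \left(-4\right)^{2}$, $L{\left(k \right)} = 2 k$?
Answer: $8649$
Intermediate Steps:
$v{\left(b,o \right)} = -2 + \frac{b}{2}$
$d = 16$
$W{\left(I,P \right)} = -3 - 6 P$ ($W{\left(I,P \right)} = -3 + \left(P + P\right) \left(-3\right) = -3 + 2 P \left(-3\right) = -3 - 6 P$)
$\left(L{\left(3 \right)} + W{\left(v{\left(-1,\left(-1\right) \left(-5\right) 4 \right)},d \right)}\right)^{2} = \left(2 \cdot 3 - 99\right)^{2} = \left(6 - 99\right)^{2} = \left(-93\right)^{2} = 8649$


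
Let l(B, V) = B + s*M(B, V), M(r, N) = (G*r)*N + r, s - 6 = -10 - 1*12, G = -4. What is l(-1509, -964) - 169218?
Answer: 92952681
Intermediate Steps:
s = -16 (s = 6 + (-10 - 1*12) = 6 + (-10 - 12) = 6 - 22 = -16)
M(r, N) = r - 4*N*r (M(r, N) = (-4*r)*N + r = -4*N*r + r = r - 4*N*r)
l(B, V) = B - 16*B*(1 - 4*V)
l(-1509, -964) - 169218 = -1509*(-15 + 64*(-964)) - 169218 = -1509*(-15 - 61696) - 169218 = -1509*(-61711) - 169218 = 93121899 - 169218 = 92952681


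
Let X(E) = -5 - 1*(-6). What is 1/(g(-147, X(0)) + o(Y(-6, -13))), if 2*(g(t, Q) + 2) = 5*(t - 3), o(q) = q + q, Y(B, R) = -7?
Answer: -1/391 ≈ -0.0025575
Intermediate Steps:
X(E) = 1 (X(E) = -5 + 6 = 1)
o(q) = 2*q
g(t, Q) = -19/2 + 5*t/2 (g(t, Q) = -2 + (5*(t - 3))/2 = -2 + (5*(-3 + t))/2 = -2 + (-15 + 5*t)/2 = -2 + (-15/2 + 5*t/2) = -19/2 + 5*t/2)
1/(g(-147, X(0)) + o(Y(-6, -13))) = 1/((-19/2 + (5/2)*(-147)) + 2*(-7)) = 1/((-19/2 - 735/2) - 14) = 1/(-377 - 14) = 1/(-391) = -1/391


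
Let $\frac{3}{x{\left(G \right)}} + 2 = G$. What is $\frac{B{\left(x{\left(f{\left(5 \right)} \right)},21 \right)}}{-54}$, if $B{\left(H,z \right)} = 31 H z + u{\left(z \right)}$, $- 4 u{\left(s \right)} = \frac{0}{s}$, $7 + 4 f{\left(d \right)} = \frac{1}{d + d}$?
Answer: $\frac{4340}{447} \approx 9.7092$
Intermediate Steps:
$f{\left(d \right)} = - \frac{7}{4} + \frac{1}{8 d}$ ($f{\left(d \right)} = - \frac{7}{4} + \frac{1}{4 \left(d + d\right)} = - \frac{7}{4} + \frac{1}{4 \cdot 2 d} = - \frac{7}{4} + \frac{\frac{1}{2} \frac{1}{d}}{4} = - \frac{7}{4} + \frac{1}{8 d}$)
$x{\left(G \right)} = \frac{3}{-2 + G}$
$u{\left(s \right)} = 0$ ($u{\left(s \right)} = - \frac{0 \frac{1}{s}}{4} = \left(- \frac{1}{4}\right) 0 = 0$)
$B{\left(H,z \right)} = 31 H z$ ($B{\left(H,z \right)} = 31 H z + 0 = 31 H z$)
$\frac{B{\left(x{\left(f{\left(5 \right)} \right)},21 \right)}}{-54} = \frac{31 \frac{3}{-2 + \frac{1 - 70}{8 \cdot 5}} \cdot 21}{-54} = 31 \frac{3}{-2 + \frac{1}{8} \cdot \frac{1}{5} \left(1 - 70\right)} 21 \left(- \frac{1}{54}\right) = 31 \frac{3}{-2 + \frac{1}{8} \cdot \frac{1}{5} \left(-69\right)} 21 \left(- \frac{1}{54}\right) = 31 \frac{3}{-2 - \frac{69}{40}} \cdot 21 \left(- \frac{1}{54}\right) = 31 \frac{3}{- \frac{149}{40}} \cdot 21 \left(- \frac{1}{54}\right) = 31 \cdot 3 \left(- \frac{40}{149}\right) 21 \left(- \frac{1}{54}\right) = 31 \left(- \frac{120}{149}\right) 21 \left(- \frac{1}{54}\right) = \left(- \frac{78120}{149}\right) \left(- \frac{1}{54}\right) = \frac{4340}{447}$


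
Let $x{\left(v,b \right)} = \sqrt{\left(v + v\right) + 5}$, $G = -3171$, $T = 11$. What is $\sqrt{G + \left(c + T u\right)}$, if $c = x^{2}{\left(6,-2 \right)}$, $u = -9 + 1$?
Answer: $i \sqrt{3242} \approx 56.939 i$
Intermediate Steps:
$x{\left(v,b \right)} = \sqrt{5 + 2 v}$ ($x{\left(v,b \right)} = \sqrt{2 v + 5} = \sqrt{5 + 2 v}$)
$u = -8$
$c = 17$ ($c = \left(\sqrt{5 + 2 \cdot 6}\right)^{2} = \left(\sqrt{5 + 12}\right)^{2} = \left(\sqrt{17}\right)^{2} = 17$)
$\sqrt{G + \left(c + T u\right)} = \sqrt{-3171 + \left(17 + 11 \left(-8\right)\right)} = \sqrt{-3171 + \left(17 - 88\right)} = \sqrt{-3171 - 71} = \sqrt{-3242} = i \sqrt{3242}$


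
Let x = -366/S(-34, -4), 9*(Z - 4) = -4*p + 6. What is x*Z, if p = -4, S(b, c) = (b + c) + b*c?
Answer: -3538/147 ≈ -24.068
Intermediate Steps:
S(b, c) = b + c + b*c
Z = 58/9 (Z = 4 + (-4*(-4) + 6)/9 = 4 + (16 + 6)/9 = 4 + (1/9)*22 = 4 + 22/9 = 58/9 ≈ 6.4444)
x = -183/49 (x = -366/(-34 - 4 - 34*(-4)) = -366/(-34 - 4 + 136) = -366/98 = -366*1/98 = -183/49 ≈ -3.7347)
x*Z = -183/49*58/9 = -3538/147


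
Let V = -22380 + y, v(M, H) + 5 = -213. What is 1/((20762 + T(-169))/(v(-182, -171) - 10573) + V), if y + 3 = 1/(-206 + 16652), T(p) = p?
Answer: -59156262/1324207499575 ≈ -4.4673e-5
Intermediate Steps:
v(M, H) = -218 (v(M, H) = -5 - 213 = -218)
y = -49337/16446 (y = -3 + 1/(-206 + 16652) = -3 + 1/16446 = -49337/16446 ≈ -2.9999)
V = -368110817/16446 (V = -22380 - 49337/16446 = -368110817/16446 ≈ -22383.)
1/((20762 + T(-169))/(v(-182, -171) - 10573) + V) = 1/((20762 - 169)/(-218 - 10573) - 368110817/16446) = 1/(20593/(-10791) - 368110817/16446) = 1/(20593*(-1/10791) - 368110817/16446) = 1/(-20593/10791 - 368110817/16446) = 1/(-1324207499575/59156262) = -59156262/1324207499575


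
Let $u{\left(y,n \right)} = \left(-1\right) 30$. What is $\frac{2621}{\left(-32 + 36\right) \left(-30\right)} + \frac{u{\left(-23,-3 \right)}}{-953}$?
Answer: $- \frac{2494213}{114360} \approx -21.81$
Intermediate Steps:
$u{\left(y,n \right)} = -30$
$\frac{2621}{\left(-32 + 36\right) \left(-30\right)} + \frac{u{\left(-23,-3 \right)}}{-953} = \frac{2621}{\left(-32 + 36\right) \left(-30\right)} - \frac{30}{-953} = \frac{2621}{4 \left(-30\right)} - - \frac{30}{953} = \frac{2621}{-120} + \frac{30}{953} = 2621 \left(- \frac{1}{120}\right) + \frac{30}{953} = - \frac{2621}{120} + \frac{30}{953} = - \frac{2494213}{114360}$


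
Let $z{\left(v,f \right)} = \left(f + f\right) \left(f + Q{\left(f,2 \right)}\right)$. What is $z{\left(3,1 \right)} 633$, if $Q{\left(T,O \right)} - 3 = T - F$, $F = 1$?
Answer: $5064$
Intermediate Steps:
$Q{\left(T,O \right)} = 2 + T$ ($Q{\left(T,O \right)} = 3 + \left(T - 1\right) = 3 + \left(-1 + T\right) = 2 + T$)
$z{\left(v,f \right)} = 2 f \left(2 + 2 f\right)$ ($z{\left(v,f \right)} = \left(f + f\right) \left(f + \left(2 + f\right)\right) = 2 f \left(2 + 2 f\right)$)
$z{\left(3,1 \right)} 633 = 4 \cdot 1 \left(1 + 1\right) 633 = 4 \cdot 1 \cdot 2 \cdot 633 = 8 \cdot 633 = 5064$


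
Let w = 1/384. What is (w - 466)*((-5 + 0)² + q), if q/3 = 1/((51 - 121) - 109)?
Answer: -100029137/8592 ≈ -11642.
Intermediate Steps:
q = -3/179 (q = 3/((51 - 121) - 109) = 3/(-70 - 109) = 3/(-179) = 3*(-1/179) = -3/179 ≈ -0.016760)
w = 1/384 ≈ 0.0026042
(w - 466)*((-5 + 0)² + q) = (1/384 - 466)*((-5 + 0)² - 3/179) = -178943*((-5)² - 3/179)/384 = -178943*(25 - 3/179)/384 = -178943/384*4472/179 = -100029137/8592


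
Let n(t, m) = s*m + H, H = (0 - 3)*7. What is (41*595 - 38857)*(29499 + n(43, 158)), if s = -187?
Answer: 983416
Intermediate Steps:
H = -21 (H = -3*7 = -21)
n(t, m) = -21 - 187*m (n(t, m) = -187*m - 21 = -21 - 187*m)
(41*595 - 38857)*(29499 + n(43, 158)) = (41*595 - 38857)*(29499 + (-21 - 187*158)) = (24395 - 38857)*(29499 + (-21 - 29546)) = -14462*(29499 - 29567) = -14462*(-68) = 983416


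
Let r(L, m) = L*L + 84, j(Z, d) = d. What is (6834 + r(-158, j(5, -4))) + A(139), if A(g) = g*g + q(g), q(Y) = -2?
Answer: 51201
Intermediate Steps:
r(L, m) = 84 + L² (r(L, m) = L² + 84 = 84 + L²)
A(g) = -2 + g² (A(g) = g*g - 2 = g² - 2 = -2 + g²)
(6834 + r(-158, j(5, -4))) + A(139) = (6834 + (84 + (-158)²)) + (-2 + 139²) = (6834 + (84 + 24964)) + (-2 + 19321) = (6834 + 25048) + 19319 = 31882 + 19319 = 51201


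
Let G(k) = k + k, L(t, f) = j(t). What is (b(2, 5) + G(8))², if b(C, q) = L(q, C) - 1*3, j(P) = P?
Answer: 324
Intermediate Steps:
L(t, f) = t
b(C, q) = -3 + q (b(C, q) = q - 1*3 = q - 3 = -3 + q)
G(k) = 2*k
(b(2, 5) + G(8))² = ((-3 + 5) + 2*8)² = (2 + 16)² = 18² = 324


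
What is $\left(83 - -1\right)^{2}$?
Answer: $7056$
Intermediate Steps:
$\left(83 - -1\right)^{2} = \left(83 + \left(-11 + 12\right)\right)^{2} = \left(83 + 1\right)^{2} = 84^{2} = 7056$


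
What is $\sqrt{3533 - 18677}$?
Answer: $2 i \sqrt{3786} \approx 123.06 i$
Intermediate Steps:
$\sqrt{3533 - 18677} = \sqrt{-15144} = 2 i \sqrt{3786}$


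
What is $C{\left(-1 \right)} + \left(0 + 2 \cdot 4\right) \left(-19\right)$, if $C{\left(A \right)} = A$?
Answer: $-153$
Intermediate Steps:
$C{\left(-1 \right)} + \left(0 + 2 \cdot 4\right) \left(-19\right) = -1 + \left(0 + 2 \cdot 4\right) \left(-19\right) = -1 + \left(0 + 8\right) \left(-19\right) = -1 + 8 \left(-19\right) = -1 - 152 = -153$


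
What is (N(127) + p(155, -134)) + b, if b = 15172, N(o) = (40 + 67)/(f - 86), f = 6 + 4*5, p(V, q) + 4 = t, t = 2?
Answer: 910093/60 ≈ 15168.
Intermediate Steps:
p(V, q) = -2 (p(V, q) = -4 + 2 = -2)
f = 26 (f = 6 + 20 = 26)
N(o) = -107/60 (N(o) = (40 + 67)/(26 - 86) = 107/(-60) = 107*(-1/60) = -107/60)
(N(127) + p(155, -134)) + b = (-107/60 - 2) + 15172 = -227/60 + 15172 = 910093/60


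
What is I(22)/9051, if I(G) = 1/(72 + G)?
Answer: 1/850794 ≈ 1.1754e-6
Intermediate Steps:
I(22)/9051 = 1/((72 + 22)*9051) = (1/9051)/94 = (1/94)*(1/9051) = 1/850794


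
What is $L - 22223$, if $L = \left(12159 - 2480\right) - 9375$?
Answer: $-21919$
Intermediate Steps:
$L = 304$ ($L = 9679 - 9375 = 304$)
$L - 22223 = 304 - 22223 = -21919$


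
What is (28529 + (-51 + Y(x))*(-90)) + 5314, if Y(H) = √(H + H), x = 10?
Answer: 38433 - 180*√5 ≈ 38031.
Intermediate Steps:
Y(H) = √2*√H (Y(H) = √(2*H) = √2*√H)
(28529 + (-51 + Y(x))*(-90)) + 5314 = (28529 + (-51 + √2*√10)*(-90)) + 5314 = (28529 + (-51 + 2*√5)*(-90)) + 5314 = (28529 + (4590 - 180*√5)) + 5314 = (33119 - 180*√5) + 5314 = 38433 - 180*√5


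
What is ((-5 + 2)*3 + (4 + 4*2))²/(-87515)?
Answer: -9/87515 ≈ -0.00010284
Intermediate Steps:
((-5 + 2)*3 + (4 + 4*2))²/(-87515) = (-3*3 + (4 + 8))²*(-1/87515) = (-9 + 12)²*(-1/87515) = 3²*(-1/87515) = 9*(-1/87515) = -9/87515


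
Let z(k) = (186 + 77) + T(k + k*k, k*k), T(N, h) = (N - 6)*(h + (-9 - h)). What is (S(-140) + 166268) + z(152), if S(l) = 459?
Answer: -42260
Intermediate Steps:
T(N, h) = 54 - 9*N (T(N, h) = (-6 + N)*(-9) = 54 - 9*N)
z(k) = 317 - 9*k - 9*k**2 (z(k) = (186 + 77) + (54 - 9*(k + k*k)) = 263 + (54 - 9*(k + k**2)) = 263 + (54 + (-9*k - 9*k**2)) = 263 + (54 - 9*k - 9*k**2) = 317 - 9*k - 9*k**2)
(S(-140) + 166268) + z(152) = (459 + 166268) + (317 - 9*152*(1 + 152)) = 166727 + (317 - 9*152*153) = 166727 + (317 - 209304) = 166727 - 208987 = -42260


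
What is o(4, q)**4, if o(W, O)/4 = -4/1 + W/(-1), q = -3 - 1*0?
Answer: 1048576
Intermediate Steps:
q = -3 (q = -3 + 0 = -3)
o(W, O) = -16 - 4*W (o(W, O) = 4*(-4/1 + W/(-1)) = 4*(-4*1 + W*(-1)) = 4*(-4 - W) = -16 - 4*W)
o(4, q)**4 = (-16 - 4*4)**4 = (-16 - 16)**4 = (-32)**4 = 1048576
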